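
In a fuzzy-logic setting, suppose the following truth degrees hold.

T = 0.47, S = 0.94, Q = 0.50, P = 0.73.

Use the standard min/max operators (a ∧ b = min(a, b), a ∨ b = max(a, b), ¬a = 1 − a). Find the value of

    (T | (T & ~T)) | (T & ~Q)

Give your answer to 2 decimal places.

~T = 1 − 0.47 = 0.53
T & ~T = min(a, b) on (0.47, 0.53) = 0.47
T | (T & ~T) = max(a, b) on (0.47, 0.47) = 0.47
~Q = 1 − 0.50 = 0.50
T & ~Q = min(a, b) on (0.47, 0.50) = 0.47
(T | (T & ~T)) | (T & ~Q) = max(a, b) on (0.47, 0.47) = 0.47

0.47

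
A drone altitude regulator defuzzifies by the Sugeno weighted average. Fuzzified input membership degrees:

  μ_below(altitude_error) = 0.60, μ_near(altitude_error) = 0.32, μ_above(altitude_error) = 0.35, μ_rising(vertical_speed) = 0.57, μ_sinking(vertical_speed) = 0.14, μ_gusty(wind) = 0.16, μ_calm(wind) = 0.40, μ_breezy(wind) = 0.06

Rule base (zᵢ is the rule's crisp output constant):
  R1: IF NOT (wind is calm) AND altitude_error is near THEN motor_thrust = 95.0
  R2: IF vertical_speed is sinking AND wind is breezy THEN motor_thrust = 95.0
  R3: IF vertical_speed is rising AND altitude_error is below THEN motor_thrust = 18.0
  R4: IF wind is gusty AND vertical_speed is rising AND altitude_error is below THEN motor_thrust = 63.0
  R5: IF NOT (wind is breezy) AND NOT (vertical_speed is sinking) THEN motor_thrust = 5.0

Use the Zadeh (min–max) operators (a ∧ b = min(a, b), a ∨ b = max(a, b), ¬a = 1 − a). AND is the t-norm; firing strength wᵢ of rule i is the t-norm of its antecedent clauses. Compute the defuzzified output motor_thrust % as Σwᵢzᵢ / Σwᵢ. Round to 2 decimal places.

30.83

R1 (z=95.0): ¬calm=1−0.40=0.60, near=0.32; AND[min(a, b)] → w = 0.32
R2 (z=95.0): sinking=0.14, breezy=0.06; AND[min(a, b)] → w = 0.06
R3 (z=18.0): rising=0.57, below=0.60; AND[min(a, b)] → w = 0.57
R4 (z=63.0): gusty=0.16, rising=0.57, below=0.60; AND[min(a, b)] → w = 0.16
R5 (z=5.0): ¬breezy=1−0.06=0.94, ¬sinking=1−0.14=0.86; AND[min(a, b)] → w = 0.86
Weighted average = (0.32·95.0 + 0.06·95.0 + 0.57·18.0 + 0.16·63.0 + 0.86·5.0) / (0.32 + 0.06 + 0.57 + 0.16 + 0.86)
  = 60.7400 / 1.9700 = 30.83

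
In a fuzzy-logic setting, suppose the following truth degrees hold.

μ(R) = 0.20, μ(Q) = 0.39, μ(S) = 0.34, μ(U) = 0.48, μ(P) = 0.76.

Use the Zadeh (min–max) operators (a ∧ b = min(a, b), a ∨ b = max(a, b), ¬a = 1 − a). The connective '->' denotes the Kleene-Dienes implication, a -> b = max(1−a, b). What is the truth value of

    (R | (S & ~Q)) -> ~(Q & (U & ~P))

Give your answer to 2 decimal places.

~Q = 1 − 0.39 = 0.61
S & ~Q = min(a, b) on (0.34, 0.61) = 0.34
R | (S & ~Q) = max(a, b) on (0.20, 0.34) = 0.34
~P = 1 − 0.76 = 0.24
U & ~P = min(a, b) on (0.48, 0.24) = 0.24
Q & (U & ~P) = min(a, b) on (0.39, 0.24) = 0.24
~(Q & (U & ~P)) = 1 − 0.24 = 0.76
(R | (S & ~Q)) -> ~(Q & (U & ~P))  [Kleene-Dienes: max(1−a, b)] with a=0.34, b=0.76 → 0.76

0.76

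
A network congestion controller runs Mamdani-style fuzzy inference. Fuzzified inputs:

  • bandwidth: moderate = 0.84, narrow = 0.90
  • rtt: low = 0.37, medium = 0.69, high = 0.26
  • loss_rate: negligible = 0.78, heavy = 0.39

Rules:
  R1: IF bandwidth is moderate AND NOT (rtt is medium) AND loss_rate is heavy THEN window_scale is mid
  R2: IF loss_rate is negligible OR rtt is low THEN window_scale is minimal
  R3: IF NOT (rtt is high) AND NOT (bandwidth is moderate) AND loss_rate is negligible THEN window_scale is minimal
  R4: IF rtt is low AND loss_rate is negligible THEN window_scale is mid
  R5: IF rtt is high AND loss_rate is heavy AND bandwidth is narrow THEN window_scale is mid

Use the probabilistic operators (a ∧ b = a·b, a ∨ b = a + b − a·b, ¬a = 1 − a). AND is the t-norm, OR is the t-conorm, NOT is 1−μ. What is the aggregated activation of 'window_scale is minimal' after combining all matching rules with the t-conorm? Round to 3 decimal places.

R1: moderate=0.84, ¬medium=1−0.69=0.31, heavy=0.39; AND[a·b] → w = 0.1016
R2: negligible=0.78, low=0.37; OR[a + b − a·b] → w = 0.8614
R3: ¬high=1−0.26=0.74, ¬moderate=1−0.84=0.16, negligible=0.78; AND[a·b] → w = 0.0924
R4: low=0.37, negligible=0.78; AND[a·b] → w = 0.2886
R5: high=0.26, heavy=0.39, narrow=0.90; AND[a·b] → w = 0.0913
Rules with consequent 'minimal': {R2, R3} → strengths 0.8614, 0.0924
Aggregate via t-conorm [a + b − a·b]: 0.8742

0.874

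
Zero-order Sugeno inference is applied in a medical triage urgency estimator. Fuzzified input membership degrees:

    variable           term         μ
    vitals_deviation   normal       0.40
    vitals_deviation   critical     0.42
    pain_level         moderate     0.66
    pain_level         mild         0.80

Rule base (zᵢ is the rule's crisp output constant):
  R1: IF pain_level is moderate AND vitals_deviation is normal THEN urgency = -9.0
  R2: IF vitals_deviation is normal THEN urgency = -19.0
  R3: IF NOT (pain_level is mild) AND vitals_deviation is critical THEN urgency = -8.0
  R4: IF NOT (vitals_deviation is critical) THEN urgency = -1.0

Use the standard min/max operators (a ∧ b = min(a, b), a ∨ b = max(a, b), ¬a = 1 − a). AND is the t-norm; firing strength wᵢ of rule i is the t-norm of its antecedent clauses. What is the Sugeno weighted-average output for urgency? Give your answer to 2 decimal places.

-8.47

R1 (z=-9.0): moderate=0.66, normal=0.40; AND[min(a, b)] → w = 0.40
R2 (z=-19.0): normal=0.40 → w = 0.40
R3 (z=-8.0): ¬mild=1−0.80=0.20, critical=0.42; AND[min(a, b)] → w = 0.20
R4 (z=-1.0): ¬critical=1−0.42=0.58 → w = 0.58
Weighted average = (0.40·-9.0 + 0.40·-19.0 + 0.20·-8.0 + 0.58·-1.0) / (0.40 + 0.40 + 0.20 + 0.58)
  = -13.3800 / 1.5800 = -8.47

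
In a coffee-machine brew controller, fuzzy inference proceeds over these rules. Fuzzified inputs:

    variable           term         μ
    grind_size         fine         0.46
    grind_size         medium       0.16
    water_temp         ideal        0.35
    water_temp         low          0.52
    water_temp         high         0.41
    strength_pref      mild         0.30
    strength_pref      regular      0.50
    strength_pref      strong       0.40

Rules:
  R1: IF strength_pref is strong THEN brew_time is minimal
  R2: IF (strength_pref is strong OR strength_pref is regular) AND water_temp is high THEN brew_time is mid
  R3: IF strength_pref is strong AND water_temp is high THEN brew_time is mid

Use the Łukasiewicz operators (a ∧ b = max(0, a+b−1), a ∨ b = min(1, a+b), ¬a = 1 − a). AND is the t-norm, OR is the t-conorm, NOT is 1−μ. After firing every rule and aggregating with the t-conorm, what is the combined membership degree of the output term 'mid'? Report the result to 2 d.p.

R1: strong=0.40 → w = 0.40
R2: (strong=0.40 OR regular=0.50) = 0.90; AND[max(0, a+b−1)] with high=0.41 → w = 0.31
R3: strong=0.40, high=0.41; AND[max(0, a+b−1)] → w = 0.00
Rules with consequent 'mid': {R2, R3} → strengths 0.31, 0.00
Aggregate via t-conorm [min(1, a+b)]: 0.31

0.31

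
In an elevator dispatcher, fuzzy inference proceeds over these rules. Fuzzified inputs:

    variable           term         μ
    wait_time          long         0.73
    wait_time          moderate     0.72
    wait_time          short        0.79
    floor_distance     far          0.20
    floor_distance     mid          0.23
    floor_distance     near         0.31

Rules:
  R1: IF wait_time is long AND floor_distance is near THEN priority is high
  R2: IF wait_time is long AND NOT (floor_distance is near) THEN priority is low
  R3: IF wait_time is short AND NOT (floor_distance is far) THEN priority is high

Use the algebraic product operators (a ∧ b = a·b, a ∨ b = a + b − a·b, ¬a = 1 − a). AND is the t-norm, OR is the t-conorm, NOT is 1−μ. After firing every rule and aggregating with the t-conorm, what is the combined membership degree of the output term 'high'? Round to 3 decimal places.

0.715

R1: long=0.73, near=0.31; AND[a·b] → w = 0.2263
R2: long=0.73, ¬near=1−0.31=0.69; AND[a·b] → w = 0.5037
R3: short=0.79, ¬far=1−0.20=0.80; AND[a·b] → w = 0.6320
Rules with consequent 'high': {R1, R3} → strengths 0.2263, 0.6320
Aggregate via t-conorm [a + b − a·b]: 0.7153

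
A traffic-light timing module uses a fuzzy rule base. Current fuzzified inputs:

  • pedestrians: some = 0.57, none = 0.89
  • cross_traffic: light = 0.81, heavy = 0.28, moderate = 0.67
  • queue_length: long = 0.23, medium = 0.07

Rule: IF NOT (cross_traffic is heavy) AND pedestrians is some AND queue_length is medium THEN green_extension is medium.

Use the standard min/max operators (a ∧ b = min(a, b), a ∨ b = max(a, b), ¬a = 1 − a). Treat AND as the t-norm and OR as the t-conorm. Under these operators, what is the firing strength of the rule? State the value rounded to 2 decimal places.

firing strength: ¬heavy=1−0.28=0.72, some=0.57, medium=0.07; AND[min(a, b)] → w = 0.07

0.07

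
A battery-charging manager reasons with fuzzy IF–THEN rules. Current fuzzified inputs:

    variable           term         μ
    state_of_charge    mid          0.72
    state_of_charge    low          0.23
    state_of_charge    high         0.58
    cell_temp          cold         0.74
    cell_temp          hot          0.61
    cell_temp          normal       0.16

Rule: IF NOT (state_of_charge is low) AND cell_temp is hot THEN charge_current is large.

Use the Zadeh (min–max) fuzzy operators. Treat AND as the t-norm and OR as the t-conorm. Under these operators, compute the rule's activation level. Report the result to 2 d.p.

0.61

firing strength: ¬low=1−0.23=0.77, hot=0.61; AND[min(a, b)] → w = 0.61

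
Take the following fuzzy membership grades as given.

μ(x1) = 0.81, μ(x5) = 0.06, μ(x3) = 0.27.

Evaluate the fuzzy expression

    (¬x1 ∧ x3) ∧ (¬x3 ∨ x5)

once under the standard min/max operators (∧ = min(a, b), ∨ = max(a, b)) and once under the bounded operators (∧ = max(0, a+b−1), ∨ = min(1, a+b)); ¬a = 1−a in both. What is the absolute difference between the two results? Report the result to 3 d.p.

0.190

Under standard min/max:
  ¬x1 = 1 − 0.81 = 0.19
  ¬x1 ∧ x3 = min(a, b) on (0.19, 0.27) = 0.19
  ¬x3 = 1 − 0.27 = 0.73
  ¬x3 ∨ x5 = max(a, b) on (0.73, 0.06) = 0.73
  (¬x1 ∧ x3) ∧ (¬x3 ∨ x5) = min(a, b) on (0.19, 0.73) = 0.19
  → value = 0.1900
Under bounded:
  ¬x1 = 1 − 0.81 = 0.19
  ¬x1 ∧ x3 = max(0, a+b−1) on (0.19, 0.27) = 0.00
  ¬x3 = 1 − 0.27 = 0.73
  ¬x3 ∨ x5 = min(1, a+b) on (0.73, 0.06) = 0.79
  (¬x1 ∧ x3) ∧ (¬x3 ∨ x5) = max(0, a+b−1) on (0.00, 0.79) = 0.00
  → value = 0.0000
|0.1900 − 0.0000| = 0.190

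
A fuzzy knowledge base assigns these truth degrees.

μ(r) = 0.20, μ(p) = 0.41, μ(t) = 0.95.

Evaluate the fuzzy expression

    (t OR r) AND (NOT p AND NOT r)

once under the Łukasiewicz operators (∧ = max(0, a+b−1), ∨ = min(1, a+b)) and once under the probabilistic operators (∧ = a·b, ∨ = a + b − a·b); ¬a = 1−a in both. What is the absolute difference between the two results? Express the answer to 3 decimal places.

0.063

Under Łukasiewicz:
  t OR r = min(1, a+b) on (0.95, 0.20) = 1.00
  NOT p = 1 − 0.41 = 0.59
  NOT r = 1 − 0.20 = 0.80
  NOT p AND NOT r = max(0, a+b−1) on (0.59, 0.80) = 0.39
  (t OR r) AND (NOT p AND NOT r) = max(0, a+b−1) on (1.00, 0.39) = 0.39
  → value = 0.3900
Under probabilistic:
  t OR r = a + b − a·b on (0.9500, 0.2000) = 0.9600
  NOT p = 1 − 0.4100 = 0.5900
  NOT r = 1 − 0.2000 = 0.8000
  NOT p AND NOT r = a·b on (0.5900, 0.8000) = 0.4720
  (t OR r) AND (NOT p AND NOT r) = a·b on (0.9600, 0.4720) = 0.4531
  → value = 0.4531
|0.3900 − 0.4531| = 0.063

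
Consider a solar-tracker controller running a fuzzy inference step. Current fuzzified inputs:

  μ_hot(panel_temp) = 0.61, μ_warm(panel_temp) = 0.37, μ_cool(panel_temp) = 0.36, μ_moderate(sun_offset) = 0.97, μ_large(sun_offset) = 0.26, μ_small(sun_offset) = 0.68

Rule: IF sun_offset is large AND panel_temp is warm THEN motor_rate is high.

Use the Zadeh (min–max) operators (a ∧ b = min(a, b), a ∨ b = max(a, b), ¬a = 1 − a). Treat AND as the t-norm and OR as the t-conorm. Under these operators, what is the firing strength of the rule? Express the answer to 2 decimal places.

firing strength: large=0.26, warm=0.37; AND[min(a, b)] → w = 0.26

0.26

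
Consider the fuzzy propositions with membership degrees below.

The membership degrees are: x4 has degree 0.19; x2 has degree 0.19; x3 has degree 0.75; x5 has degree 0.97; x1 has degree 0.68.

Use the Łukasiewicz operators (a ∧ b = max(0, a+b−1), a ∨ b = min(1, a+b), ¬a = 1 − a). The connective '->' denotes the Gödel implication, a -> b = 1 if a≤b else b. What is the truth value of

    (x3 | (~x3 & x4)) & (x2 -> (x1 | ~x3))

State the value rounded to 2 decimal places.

~x3 = 1 − 0.75 = 0.25
~x3 & x4 = max(0, a+b−1) on (0.25, 0.19) = 0.00
x3 | (~x3 & x4) = min(1, a+b) on (0.75, 0.00) = 0.75
~x3 = 1 − 0.75 = 0.25
x1 | ~x3 = min(1, a+b) on (0.68, 0.25) = 0.93
x2 -> (x1 | ~x3)  [Gödel: 1 if a≤b else b] with a=0.19, b=0.93 → 1.00
(x3 | (~x3 & x4)) & (x2 -> (x1 | ~x3)) = max(0, a+b−1) on (0.75, 1.00) = 0.75

0.75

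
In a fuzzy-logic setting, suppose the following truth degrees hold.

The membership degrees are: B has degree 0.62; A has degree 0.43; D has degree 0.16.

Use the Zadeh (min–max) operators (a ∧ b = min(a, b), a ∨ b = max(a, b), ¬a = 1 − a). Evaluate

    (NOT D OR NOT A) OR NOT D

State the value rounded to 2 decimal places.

NOT D = 1 − 0.16 = 0.84
NOT A = 1 − 0.43 = 0.57
NOT D OR NOT A = max(a, b) on (0.84, 0.57) = 0.84
NOT D = 1 − 0.16 = 0.84
(NOT D OR NOT A) OR NOT D = max(a, b) on (0.84, 0.84) = 0.84

0.84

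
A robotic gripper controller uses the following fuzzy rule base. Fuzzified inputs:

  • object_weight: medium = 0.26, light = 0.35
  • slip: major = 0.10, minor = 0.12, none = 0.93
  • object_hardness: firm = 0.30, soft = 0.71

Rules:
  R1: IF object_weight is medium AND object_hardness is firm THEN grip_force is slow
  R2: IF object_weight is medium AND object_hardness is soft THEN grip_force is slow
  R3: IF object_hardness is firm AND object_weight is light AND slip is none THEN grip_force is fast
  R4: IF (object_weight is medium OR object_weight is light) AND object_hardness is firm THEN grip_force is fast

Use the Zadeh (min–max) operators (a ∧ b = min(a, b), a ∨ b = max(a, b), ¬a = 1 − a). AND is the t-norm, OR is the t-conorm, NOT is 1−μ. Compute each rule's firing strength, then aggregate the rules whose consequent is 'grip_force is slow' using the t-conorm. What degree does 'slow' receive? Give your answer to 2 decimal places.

0.26

R1: medium=0.26, firm=0.30; AND[min(a, b)] → w = 0.26
R2: medium=0.26, soft=0.71; AND[min(a, b)] → w = 0.26
R3: firm=0.30, light=0.35, none=0.93; AND[min(a, b)] → w = 0.30
R4: (medium=0.26 OR light=0.35) = 0.35; AND[min(a, b)] with firm=0.30 → w = 0.30
Rules with consequent 'slow': {R1, R2} → strengths 0.26, 0.26
Aggregate via t-conorm [max(a, b)]: 0.26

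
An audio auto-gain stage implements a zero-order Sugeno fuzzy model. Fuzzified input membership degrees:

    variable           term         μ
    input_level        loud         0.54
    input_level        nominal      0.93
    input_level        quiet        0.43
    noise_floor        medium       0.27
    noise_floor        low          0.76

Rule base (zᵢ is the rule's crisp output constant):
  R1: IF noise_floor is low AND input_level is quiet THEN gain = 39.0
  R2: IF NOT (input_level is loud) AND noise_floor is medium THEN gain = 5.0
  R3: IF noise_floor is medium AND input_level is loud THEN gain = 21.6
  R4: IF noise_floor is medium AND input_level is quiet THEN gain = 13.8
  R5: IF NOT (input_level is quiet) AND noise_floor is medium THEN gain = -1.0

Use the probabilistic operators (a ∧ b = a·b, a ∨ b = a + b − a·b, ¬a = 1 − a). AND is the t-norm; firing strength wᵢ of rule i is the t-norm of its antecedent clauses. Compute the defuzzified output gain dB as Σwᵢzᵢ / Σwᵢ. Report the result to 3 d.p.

R1 (z=39.0): low=0.76, quiet=0.43; AND[a·b] → w = 0.3268
R2 (z=5.0): ¬loud=1−0.54=0.46, medium=0.27; AND[a·b] → w = 0.1242
R3 (z=21.6): medium=0.27, loud=0.54; AND[a·b] → w = 0.1458
R4 (z=13.8): medium=0.27, quiet=0.43; AND[a·b] → w = 0.1161
R5 (z=-1.0): ¬quiet=1−0.43=0.57, medium=0.27; AND[a·b] → w = 0.1539
Weighted average = (0.3268·39.0 + 0.1242·5.0 + 0.1458·21.6 + 0.1161·13.8 + 0.1539·-1.0) / (0.3268 + 0.1242 + 0.1458 + 0.1161 + 0.1539)
  = 17.9638 / 0.8668 = 20.724

20.724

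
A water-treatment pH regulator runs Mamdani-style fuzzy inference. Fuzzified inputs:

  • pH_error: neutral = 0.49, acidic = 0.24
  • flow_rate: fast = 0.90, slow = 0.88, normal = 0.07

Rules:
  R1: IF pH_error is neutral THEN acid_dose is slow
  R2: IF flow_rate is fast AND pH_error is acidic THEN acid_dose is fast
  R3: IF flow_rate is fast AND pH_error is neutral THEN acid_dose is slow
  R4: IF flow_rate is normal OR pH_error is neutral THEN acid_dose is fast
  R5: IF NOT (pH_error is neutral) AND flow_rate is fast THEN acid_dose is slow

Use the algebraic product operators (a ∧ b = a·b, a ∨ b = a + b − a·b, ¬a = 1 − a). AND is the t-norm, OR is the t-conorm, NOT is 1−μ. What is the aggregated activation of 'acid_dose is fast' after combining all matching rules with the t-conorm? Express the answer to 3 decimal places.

R1: neutral=0.49 → w = 0.4900
R2: fast=0.90, acidic=0.24; AND[a·b] → w = 0.2160
R3: fast=0.90, neutral=0.49; AND[a·b] → w = 0.4410
R4: normal=0.07, neutral=0.49; OR[a + b − a·b] → w = 0.5257
R5: ¬neutral=1−0.49=0.51, fast=0.90; AND[a·b] → w = 0.4590
Rules with consequent 'fast': {R2, R4} → strengths 0.2160, 0.5257
Aggregate via t-conorm [a + b − a·b]: 0.6281

0.628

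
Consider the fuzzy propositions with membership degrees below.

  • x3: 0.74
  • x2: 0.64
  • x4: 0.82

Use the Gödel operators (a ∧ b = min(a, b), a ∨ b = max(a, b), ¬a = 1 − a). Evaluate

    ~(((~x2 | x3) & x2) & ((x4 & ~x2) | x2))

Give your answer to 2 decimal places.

0.36

~x2 = 1 − 0.64 = 0.36
~x2 | x3 = max(a, b) on (0.36, 0.74) = 0.74
(~x2 | x3) & x2 = min(a, b) on (0.74, 0.64) = 0.64
~x2 = 1 − 0.64 = 0.36
x4 & ~x2 = min(a, b) on (0.82, 0.36) = 0.36
(x4 & ~x2) | x2 = max(a, b) on (0.36, 0.64) = 0.64
((~x2 | x3) & x2) & ((x4 & ~x2) | x2) = min(a, b) on (0.64, 0.64) = 0.64
~(((~x2 | x3) & x2) & ((x4 & ~x2) | x2)) = 1 − 0.64 = 0.36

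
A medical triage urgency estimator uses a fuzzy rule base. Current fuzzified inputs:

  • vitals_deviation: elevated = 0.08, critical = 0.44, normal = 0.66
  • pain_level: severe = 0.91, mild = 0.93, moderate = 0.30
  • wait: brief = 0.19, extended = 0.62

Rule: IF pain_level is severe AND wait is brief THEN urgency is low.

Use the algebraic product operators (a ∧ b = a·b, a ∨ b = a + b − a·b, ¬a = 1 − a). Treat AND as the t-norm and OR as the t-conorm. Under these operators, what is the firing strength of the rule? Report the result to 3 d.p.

0.173

firing strength: severe=0.91, brief=0.19; AND[a·b] → w = 0.1729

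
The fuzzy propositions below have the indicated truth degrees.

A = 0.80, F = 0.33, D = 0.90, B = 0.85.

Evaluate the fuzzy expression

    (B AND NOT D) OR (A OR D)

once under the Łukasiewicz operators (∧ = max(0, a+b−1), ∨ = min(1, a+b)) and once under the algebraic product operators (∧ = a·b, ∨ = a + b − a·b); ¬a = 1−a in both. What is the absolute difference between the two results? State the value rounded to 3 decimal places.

0.018

Under Łukasiewicz:
  NOT D = 1 − 0.90 = 0.10
  B AND NOT D = max(0, a+b−1) on (0.85, 0.10) = 0.00
  A OR D = min(1, a+b) on (0.80, 0.90) = 1.00
  (B AND NOT D) OR (A OR D) = min(1, a+b) on (0.00, 1.00) = 1.00
  → value = 1.0000
Under algebraic product:
  NOT D = 1 − 0.9000 = 0.1000
  B AND NOT D = a·b on (0.8500, 0.1000) = 0.0850
  A OR D = a + b − a·b on (0.8000, 0.9000) = 0.9800
  (B AND NOT D) OR (A OR D) = a + b − a·b on (0.0850, 0.9800) = 0.9817
  → value = 0.9817
|1.0000 − 0.9817| = 0.018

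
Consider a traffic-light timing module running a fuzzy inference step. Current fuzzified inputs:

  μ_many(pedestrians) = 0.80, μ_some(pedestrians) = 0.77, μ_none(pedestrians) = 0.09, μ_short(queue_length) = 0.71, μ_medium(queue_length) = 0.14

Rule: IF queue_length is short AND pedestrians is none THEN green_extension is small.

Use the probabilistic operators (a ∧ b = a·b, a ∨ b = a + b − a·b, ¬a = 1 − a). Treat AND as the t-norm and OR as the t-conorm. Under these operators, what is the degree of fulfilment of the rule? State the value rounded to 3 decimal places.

0.064

firing strength: short=0.71, none=0.09; AND[a·b] → w = 0.0639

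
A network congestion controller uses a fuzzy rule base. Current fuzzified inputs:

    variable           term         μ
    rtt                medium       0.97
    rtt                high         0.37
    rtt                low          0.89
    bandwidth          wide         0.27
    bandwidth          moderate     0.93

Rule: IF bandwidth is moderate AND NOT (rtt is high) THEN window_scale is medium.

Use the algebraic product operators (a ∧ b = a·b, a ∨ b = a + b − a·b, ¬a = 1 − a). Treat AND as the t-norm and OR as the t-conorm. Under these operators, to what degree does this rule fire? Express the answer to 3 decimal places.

0.586

firing strength: moderate=0.93, ¬high=1−0.37=0.63; AND[a·b] → w = 0.5859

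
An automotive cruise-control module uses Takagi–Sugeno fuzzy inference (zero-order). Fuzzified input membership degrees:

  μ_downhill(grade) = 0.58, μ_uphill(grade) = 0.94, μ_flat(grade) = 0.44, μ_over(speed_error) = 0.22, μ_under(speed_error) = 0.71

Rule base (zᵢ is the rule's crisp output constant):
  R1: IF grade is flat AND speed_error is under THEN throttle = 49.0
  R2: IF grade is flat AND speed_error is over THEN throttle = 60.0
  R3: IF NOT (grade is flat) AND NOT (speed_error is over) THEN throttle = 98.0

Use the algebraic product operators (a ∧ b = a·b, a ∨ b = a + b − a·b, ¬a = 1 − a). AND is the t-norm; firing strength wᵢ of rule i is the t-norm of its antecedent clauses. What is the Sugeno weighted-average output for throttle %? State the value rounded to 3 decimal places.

R1 (z=49.0): flat=0.44, under=0.71; AND[a·b] → w = 0.3124
R2 (z=60.0): flat=0.44, over=0.22; AND[a·b] → w = 0.0968
R3 (z=98.0): ¬flat=1−0.44=0.56, ¬over=1−0.22=0.78; AND[a·b] → w = 0.4368
Weighted average = (0.3124·49.0 + 0.0968·60.0 + 0.4368·98.0) / (0.3124 + 0.0968 + 0.4368)
  = 63.9220 / 0.8460 = 75.558

75.558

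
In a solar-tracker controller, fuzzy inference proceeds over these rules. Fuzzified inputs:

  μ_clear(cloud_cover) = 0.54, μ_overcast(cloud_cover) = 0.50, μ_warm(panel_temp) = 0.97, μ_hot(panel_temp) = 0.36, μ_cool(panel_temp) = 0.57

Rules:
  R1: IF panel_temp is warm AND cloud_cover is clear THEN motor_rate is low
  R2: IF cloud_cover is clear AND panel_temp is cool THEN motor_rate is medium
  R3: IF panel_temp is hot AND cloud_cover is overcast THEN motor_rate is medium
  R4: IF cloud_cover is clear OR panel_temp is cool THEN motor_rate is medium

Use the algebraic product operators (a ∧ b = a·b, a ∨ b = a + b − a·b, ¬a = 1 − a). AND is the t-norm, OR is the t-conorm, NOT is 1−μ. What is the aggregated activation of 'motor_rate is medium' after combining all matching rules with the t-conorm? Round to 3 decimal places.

0.888

R1: warm=0.97, clear=0.54; AND[a·b] → w = 0.5238
R2: clear=0.54, cool=0.57; AND[a·b] → w = 0.3078
R3: hot=0.36, overcast=0.50; AND[a·b] → w = 0.1800
R4: clear=0.54, cool=0.57; OR[a + b − a·b] → w = 0.8022
Rules with consequent 'medium': {R2, R3, R4} → strengths 0.3078, 0.1800, 0.8022
Aggregate via t-conorm [a + b − a·b]: 0.8877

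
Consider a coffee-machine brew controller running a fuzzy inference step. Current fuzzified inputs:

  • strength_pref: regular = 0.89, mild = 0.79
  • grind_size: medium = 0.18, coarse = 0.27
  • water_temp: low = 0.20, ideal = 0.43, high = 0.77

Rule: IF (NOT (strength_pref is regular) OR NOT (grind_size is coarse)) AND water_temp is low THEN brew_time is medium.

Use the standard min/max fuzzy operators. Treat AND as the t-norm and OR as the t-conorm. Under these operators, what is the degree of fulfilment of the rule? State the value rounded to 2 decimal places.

0.20

firing strength: (¬regular=1−0.89=0.11 OR ¬coarse=1−0.27=0.73) = 0.73; AND[min(a, b)] with low=0.20 → w = 0.20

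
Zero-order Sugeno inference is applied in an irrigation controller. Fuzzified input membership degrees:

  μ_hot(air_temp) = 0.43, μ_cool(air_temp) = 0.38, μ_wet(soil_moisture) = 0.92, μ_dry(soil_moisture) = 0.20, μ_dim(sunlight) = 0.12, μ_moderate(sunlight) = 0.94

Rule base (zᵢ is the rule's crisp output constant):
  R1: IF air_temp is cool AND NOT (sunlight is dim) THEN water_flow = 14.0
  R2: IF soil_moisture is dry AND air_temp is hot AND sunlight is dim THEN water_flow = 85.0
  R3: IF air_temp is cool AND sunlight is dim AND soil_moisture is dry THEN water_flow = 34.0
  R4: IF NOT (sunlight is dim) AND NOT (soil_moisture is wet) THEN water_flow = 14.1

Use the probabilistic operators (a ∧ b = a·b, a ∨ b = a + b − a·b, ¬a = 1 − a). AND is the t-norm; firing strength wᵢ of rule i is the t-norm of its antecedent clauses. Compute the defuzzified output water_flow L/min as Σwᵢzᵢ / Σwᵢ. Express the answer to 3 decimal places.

R1 (z=14.0): cool=0.38, ¬dim=1−0.12=0.88; AND[a·b] → w = 0.3344
R2 (z=85.0): dry=0.20, hot=0.43, dim=0.12; AND[a·b] → w = 0.0103
R3 (z=34.0): cool=0.38, dim=0.12, dry=0.20; AND[a·b] → w = 0.0091
R4 (z=14.1): ¬dim=1−0.12=0.88, ¬wet=1−0.92=0.08; AND[a·b] → w = 0.0704
Weighted average = (0.3344·14.0 + 0.0103·85.0 + 0.0091·34.0 + 0.0704·14.1) / (0.3344 + 0.0103 + 0.0091 + 0.0704)
  = 6.8615 / 0.4242 = 16.174

16.174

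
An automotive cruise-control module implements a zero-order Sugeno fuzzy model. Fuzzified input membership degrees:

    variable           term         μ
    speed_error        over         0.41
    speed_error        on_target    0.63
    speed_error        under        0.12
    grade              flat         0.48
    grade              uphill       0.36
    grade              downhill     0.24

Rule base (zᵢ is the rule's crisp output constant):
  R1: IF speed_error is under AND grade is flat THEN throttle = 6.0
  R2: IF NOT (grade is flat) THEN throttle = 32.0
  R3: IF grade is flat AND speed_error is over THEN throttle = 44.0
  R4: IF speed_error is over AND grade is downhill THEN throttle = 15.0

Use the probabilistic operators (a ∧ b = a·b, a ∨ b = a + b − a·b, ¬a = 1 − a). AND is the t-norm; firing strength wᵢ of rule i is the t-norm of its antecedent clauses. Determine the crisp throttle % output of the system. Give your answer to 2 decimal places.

31.07

R1 (z=6.0): under=0.12, flat=0.48; AND[a·b] → w = 0.0576
R2 (z=32.0): ¬flat=1−0.48=0.52 → w = 0.5200
R3 (z=44.0): flat=0.48, over=0.41; AND[a·b] → w = 0.1968
R4 (z=15.0): over=0.41, downhill=0.24; AND[a·b] → w = 0.0984
Weighted average = (0.0576·6.0 + 0.5200·32.0 + 0.1968·44.0 + 0.0984·15.0) / (0.0576 + 0.5200 + 0.1968 + 0.0984)
  = 27.1208 / 0.8728 = 31.07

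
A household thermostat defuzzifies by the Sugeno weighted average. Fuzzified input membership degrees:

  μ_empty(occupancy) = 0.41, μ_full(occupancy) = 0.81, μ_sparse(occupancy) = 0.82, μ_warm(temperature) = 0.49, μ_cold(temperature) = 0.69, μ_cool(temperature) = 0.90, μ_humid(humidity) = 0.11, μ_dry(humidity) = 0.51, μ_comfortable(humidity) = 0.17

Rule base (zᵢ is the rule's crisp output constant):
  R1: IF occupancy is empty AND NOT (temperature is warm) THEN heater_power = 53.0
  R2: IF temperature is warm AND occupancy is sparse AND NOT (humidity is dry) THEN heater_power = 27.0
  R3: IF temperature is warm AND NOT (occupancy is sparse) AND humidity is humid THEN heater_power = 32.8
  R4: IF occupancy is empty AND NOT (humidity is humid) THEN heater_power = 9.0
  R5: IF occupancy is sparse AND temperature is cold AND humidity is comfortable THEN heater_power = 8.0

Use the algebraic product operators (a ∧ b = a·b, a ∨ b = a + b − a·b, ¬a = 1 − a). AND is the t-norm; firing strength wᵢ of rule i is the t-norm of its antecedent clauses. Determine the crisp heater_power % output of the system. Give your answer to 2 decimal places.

R1 (z=53.0): empty=0.41, ¬warm=1−0.49=0.51; AND[a·b] → w = 0.2091
R2 (z=27.0): warm=0.49, sparse=0.82, ¬dry=1−0.51=0.49; AND[a·b] → w = 0.1969
R3 (z=32.8): warm=0.49, ¬sparse=1−0.82=0.18, humid=0.11; AND[a·b] → w = 0.0097
R4 (z=9.0): empty=0.41, ¬humid=1−0.11=0.89; AND[a·b] → w = 0.3649
R5 (z=8.0): sparse=0.82, cold=0.69, comfortable=0.17; AND[a·b] → w = 0.0962
Weighted average = (0.2091·53.0 + 0.1969·27.0 + 0.0097·32.8 + 0.3649·9.0 + 0.0962·8.0) / (0.2091 + 0.1969 + 0.0097 + 0.3649 + 0.0962)
  = 20.7699 / 0.8768 = 23.69

23.69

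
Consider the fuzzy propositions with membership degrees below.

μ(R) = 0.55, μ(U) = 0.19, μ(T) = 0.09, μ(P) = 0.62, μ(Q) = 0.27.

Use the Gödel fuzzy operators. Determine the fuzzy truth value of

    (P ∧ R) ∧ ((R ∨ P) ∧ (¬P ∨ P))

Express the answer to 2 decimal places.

0.55

P ∧ R = min(a, b) on (0.62, 0.55) = 0.55
R ∨ P = max(a, b) on (0.55, 0.62) = 0.62
¬P = 1 − 0.62 = 0.38
¬P ∨ P = max(a, b) on (0.38, 0.62) = 0.62
(R ∨ P) ∧ (¬P ∨ P) = min(a, b) on (0.62, 0.62) = 0.62
(P ∧ R) ∧ ((R ∨ P) ∧ (¬P ∨ P)) = min(a, b) on (0.55, 0.62) = 0.55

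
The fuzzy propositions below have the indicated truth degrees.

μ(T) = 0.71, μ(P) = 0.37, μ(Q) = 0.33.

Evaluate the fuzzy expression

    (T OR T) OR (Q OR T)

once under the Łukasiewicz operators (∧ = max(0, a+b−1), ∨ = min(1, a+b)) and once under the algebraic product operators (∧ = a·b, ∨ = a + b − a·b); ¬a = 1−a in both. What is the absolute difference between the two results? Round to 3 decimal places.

Under Łukasiewicz:
  T OR T = min(1, a+b) on (0.71, 0.71) = 1.00
  Q OR T = min(1, a+b) on (0.33, 0.71) = 1.00
  (T OR T) OR (Q OR T) = min(1, a+b) on (1.00, 1.00) = 1.00
  → value = 1.0000
Under algebraic product:
  T OR T = a + b − a·b on (0.7100, 0.7100) = 0.9159
  Q OR T = a + b − a·b on (0.3300, 0.7100) = 0.8057
  (T OR T) OR (Q OR T) = a + b − a·b on (0.9159, 0.8057) = 0.9837
  → value = 0.9837
|1.0000 − 0.9837| = 0.016

0.016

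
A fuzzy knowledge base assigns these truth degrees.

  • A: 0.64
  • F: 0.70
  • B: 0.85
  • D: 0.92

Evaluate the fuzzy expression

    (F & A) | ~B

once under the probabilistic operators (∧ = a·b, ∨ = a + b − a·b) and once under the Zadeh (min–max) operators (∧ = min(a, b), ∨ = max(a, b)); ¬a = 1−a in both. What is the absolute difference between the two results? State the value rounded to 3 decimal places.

0.109

Under probabilistic:
  F & A = a·b on (0.7000, 0.6400) = 0.4480
  ~B = 1 − 0.8500 = 0.1500
  (F & A) | ~B = a + b − a·b on (0.4480, 0.1500) = 0.5308
  → value = 0.5308
Under Zadeh (min–max):
  F & A = min(a, b) on (0.70, 0.64) = 0.64
  ~B = 1 − 0.85 = 0.15
  (F & A) | ~B = max(a, b) on (0.64, 0.15) = 0.64
  → value = 0.6400
|0.5308 − 0.6400| = 0.109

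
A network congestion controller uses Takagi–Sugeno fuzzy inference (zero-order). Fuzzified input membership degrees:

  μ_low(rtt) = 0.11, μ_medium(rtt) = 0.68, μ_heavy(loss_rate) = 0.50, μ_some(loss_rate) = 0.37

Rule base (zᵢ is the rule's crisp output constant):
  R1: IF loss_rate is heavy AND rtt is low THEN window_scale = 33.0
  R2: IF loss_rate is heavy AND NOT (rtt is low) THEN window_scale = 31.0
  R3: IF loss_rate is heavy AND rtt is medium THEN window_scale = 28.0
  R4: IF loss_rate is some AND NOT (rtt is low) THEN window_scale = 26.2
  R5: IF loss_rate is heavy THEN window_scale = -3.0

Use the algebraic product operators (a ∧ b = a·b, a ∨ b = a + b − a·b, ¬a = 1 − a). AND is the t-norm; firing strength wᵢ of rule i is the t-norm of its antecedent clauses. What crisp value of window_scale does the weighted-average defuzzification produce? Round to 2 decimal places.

19.32

R1 (z=33.0): heavy=0.50, low=0.11; AND[a·b] → w = 0.0550
R2 (z=31.0): heavy=0.50, ¬low=1−0.11=0.89; AND[a·b] → w = 0.4450
R3 (z=28.0): heavy=0.50, medium=0.68; AND[a·b] → w = 0.3400
R4 (z=26.2): some=0.37, ¬low=1−0.11=0.89; AND[a·b] → w = 0.3293
R5 (z=-3.0): heavy=0.50 → w = 0.5000
Weighted average = (0.0550·33.0 + 0.4450·31.0 + 0.3400·28.0 + 0.3293·26.2 + 0.5000·-3.0) / (0.0550 + 0.4450 + 0.3400 + 0.3293 + 0.5000)
  = 32.2577 / 1.6693 = 19.32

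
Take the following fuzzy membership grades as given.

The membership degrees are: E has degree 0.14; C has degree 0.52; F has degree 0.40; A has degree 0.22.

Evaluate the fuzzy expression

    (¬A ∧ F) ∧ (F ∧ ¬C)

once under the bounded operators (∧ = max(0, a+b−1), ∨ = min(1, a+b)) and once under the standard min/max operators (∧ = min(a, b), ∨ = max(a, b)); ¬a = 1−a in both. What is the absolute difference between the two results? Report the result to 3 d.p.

Under bounded:
  ¬A = 1 − 0.22 = 0.78
  ¬A ∧ F = max(0, a+b−1) on (0.78, 0.40) = 0.18
  ¬C = 1 − 0.52 = 0.48
  F ∧ ¬C = max(0, a+b−1) on (0.40, 0.48) = 0.00
  (¬A ∧ F) ∧ (F ∧ ¬C) = max(0, a+b−1) on (0.18, 0.00) = 0.00
  → value = 0.0000
Under standard min/max:
  ¬A = 1 − 0.22 = 0.78
  ¬A ∧ F = min(a, b) on (0.78, 0.40) = 0.40
  ¬C = 1 − 0.52 = 0.48
  F ∧ ¬C = min(a, b) on (0.40, 0.48) = 0.40
  (¬A ∧ F) ∧ (F ∧ ¬C) = min(a, b) on (0.40, 0.40) = 0.40
  → value = 0.4000
|0.0000 − 0.4000| = 0.400

0.400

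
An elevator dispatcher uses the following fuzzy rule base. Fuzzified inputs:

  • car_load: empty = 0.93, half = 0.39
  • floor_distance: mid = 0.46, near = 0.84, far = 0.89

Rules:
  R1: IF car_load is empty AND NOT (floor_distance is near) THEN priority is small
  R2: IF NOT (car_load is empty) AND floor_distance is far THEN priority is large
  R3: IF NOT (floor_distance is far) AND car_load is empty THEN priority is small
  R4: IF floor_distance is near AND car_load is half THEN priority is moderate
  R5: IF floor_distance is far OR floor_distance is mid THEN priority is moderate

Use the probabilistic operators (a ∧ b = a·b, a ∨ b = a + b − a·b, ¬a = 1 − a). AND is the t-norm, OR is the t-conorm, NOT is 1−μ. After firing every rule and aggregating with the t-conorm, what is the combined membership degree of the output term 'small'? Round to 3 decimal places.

R1: empty=0.93, ¬near=1−0.84=0.16; AND[a·b] → w = 0.1488
R2: ¬empty=1−0.93=0.07, far=0.89; AND[a·b] → w = 0.0623
R3: ¬far=1−0.89=0.11, empty=0.93; AND[a·b] → w = 0.1023
R4: near=0.84, half=0.39; AND[a·b] → w = 0.3276
R5: far=0.89, mid=0.46; OR[a + b − a·b] → w = 0.9406
Rules with consequent 'small': {R1, R3} → strengths 0.1488, 0.1023
Aggregate via t-conorm [a + b − a·b]: 0.2359

0.236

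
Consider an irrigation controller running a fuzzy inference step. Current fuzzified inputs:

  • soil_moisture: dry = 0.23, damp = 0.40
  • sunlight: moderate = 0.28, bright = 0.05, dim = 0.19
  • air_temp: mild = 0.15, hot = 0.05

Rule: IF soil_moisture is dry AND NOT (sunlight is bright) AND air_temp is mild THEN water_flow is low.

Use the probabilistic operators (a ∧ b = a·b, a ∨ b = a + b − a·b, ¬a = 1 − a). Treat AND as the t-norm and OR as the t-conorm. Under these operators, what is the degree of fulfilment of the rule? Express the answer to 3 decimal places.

0.033

firing strength: dry=0.23, ¬bright=1−0.05=0.95, mild=0.15; AND[a·b] → w = 0.0328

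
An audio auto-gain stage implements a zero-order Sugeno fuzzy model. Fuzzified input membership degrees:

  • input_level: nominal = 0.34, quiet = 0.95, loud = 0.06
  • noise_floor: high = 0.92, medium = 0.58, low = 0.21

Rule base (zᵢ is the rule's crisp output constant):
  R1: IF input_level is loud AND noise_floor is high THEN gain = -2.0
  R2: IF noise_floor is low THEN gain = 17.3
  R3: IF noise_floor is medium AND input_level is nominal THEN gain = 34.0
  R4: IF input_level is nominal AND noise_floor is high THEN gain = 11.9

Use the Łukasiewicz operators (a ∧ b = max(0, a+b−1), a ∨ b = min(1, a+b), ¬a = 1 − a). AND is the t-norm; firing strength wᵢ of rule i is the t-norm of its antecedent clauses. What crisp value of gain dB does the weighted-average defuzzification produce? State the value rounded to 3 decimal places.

14.313

R1 (z=-2.0): loud=0.06, high=0.92; AND[max(0, a+b−1)] → w = 0.00
R2 (z=17.3): low=0.21 → w = 0.21
R3 (z=34.0): medium=0.58, nominal=0.34; AND[max(0, a+b−1)] → w = 0.00
R4 (z=11.9): nominal=0.34, high=0.92; AND[max(0, a+b−1)] → w = 0.26
Weighted average = (0.00·-2.0 + 0.21·17.3 + 0.00·34.0 + 0.26·11.9) / (0.00 + 0.21 + 0.00 + 0.26)
  = 6.7270 / 0.4700 = 14.313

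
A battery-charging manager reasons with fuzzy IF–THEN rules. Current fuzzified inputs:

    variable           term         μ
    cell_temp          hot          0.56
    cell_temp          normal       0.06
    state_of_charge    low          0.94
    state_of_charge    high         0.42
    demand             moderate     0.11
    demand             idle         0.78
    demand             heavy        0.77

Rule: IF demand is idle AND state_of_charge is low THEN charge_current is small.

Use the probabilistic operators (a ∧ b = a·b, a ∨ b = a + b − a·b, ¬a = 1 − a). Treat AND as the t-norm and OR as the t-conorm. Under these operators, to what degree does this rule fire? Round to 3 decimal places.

firing strength: idle=0.78, low=0.94; AND[a·b] → w = 0.7332

0.733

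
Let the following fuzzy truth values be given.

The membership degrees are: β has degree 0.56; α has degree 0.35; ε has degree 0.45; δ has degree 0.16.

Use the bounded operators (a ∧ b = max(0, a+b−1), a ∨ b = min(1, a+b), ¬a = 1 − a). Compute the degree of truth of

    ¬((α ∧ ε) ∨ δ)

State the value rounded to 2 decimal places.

0.84

α ∧ ε = max(0, a+b−1) on (0.35, 0.45) = 0.00
(α ∧ ε) ∨ δ = min(1, a+b) on (0.00, 0.16) = 0.16
¬((α ∧ ε) ∨ δ) = 1 − 0.16 = 0.84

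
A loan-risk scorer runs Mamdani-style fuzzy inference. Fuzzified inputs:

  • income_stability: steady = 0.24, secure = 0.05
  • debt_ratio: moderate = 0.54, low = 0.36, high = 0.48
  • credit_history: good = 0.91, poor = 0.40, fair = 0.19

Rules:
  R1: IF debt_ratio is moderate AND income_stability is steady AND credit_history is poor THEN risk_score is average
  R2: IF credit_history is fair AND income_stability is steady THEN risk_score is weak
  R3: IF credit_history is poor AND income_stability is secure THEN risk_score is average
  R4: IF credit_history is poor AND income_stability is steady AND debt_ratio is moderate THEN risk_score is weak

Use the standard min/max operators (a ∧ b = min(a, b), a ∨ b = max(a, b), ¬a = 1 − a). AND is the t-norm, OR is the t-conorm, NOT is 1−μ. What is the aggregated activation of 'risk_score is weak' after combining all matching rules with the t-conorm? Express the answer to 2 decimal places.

R1: moderate=0.54, steady=0.24, poor=0.40; AND[min(a, b)] → w = 0.24
R2: fair=0.19, steady=0.24; AND[min(a, b)] → w = 0.19
R3: poor=0.40, secure=0.05; AND[min(a, b)] → w = 0.05
R4: poor=0.40, steady=0.24, moderate=0.54; AND[min(a, b)] → w = 0.24
Rules with consequent 'weak': {R2, R4} → strengths 0.19, 0.24
Aggregate via t-conorm [max(a, b)]: 0.24

0.24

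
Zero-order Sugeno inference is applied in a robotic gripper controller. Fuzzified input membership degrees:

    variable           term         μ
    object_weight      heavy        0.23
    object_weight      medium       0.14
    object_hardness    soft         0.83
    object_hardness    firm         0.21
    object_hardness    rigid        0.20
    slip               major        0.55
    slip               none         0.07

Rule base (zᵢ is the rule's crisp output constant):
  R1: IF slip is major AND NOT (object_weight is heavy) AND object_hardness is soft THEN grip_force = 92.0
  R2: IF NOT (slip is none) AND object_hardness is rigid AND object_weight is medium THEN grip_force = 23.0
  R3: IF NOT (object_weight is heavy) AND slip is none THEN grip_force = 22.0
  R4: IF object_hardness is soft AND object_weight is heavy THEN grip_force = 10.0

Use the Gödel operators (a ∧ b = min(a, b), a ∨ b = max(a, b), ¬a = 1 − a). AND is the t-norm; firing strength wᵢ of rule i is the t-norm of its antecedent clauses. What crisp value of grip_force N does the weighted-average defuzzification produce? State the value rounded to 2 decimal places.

R1 (z=92.0): major=0.55, ¬heavy=1−0.23=0.77, soft=0.83; AND[min(a, b)] → w = 0.55
R2 (z=23.0): ¬none=1−0.07=0.93, rigid=0.20, medium=0.14; AND[min(a, b)] → w = 0.14
R3 (z=22.0): ¬heavy=1−0.23=0.77, none=0.07; AND[min(a, b)] → w = 0.07
R4 (z=10.0): soft=0.83, heavy=0.23; AND[min(a, b)] → w = 0.23
Weighted average = (0.55·92.0 + 0.14·23.0 + 0.07·22.0 + 0.23·10.0) / (0.55 + 0.14 + 0.07 + 0.23)
  = 57.6600 / 0.9900 = 58.24

58.24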